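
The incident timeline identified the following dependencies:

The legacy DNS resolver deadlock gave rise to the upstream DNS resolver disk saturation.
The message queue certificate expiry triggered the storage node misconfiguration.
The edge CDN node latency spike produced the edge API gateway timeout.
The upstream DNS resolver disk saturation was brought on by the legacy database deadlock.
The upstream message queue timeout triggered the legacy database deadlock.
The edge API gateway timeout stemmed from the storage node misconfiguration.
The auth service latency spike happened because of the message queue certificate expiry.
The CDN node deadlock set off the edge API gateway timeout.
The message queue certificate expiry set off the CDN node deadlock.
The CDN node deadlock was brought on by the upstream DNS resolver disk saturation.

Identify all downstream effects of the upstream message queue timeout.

the CDN node deadlock, the edge API gateway timeout, the legacy database deadlock, the upstream DNS resolver disk saturation

Direct effects: the legacy database deadlock.
2 steps out: the upstream DNS resolver disk saturation.
3 steps out: the CDN node deadlock.
4 steps out: the edge API gateway timeout.
Not reachable from it: the edge CDN node latency spike, the message queue certificate expiry, the auth service latency spike, the storage node misconfiguration, the legacy DNS resolver deadlock.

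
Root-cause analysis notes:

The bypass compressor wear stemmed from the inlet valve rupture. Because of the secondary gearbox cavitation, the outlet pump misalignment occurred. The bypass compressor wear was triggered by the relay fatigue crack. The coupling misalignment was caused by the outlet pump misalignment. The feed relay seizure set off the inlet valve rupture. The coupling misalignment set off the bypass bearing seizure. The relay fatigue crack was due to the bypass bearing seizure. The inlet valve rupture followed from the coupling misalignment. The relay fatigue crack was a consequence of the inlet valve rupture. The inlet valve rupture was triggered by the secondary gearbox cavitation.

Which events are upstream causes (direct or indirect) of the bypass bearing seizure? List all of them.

the coupling misalignment, the outlet pump misalignment, the secondary gearbox cavitation

Immediate cause of the bypass bearing seizure: the coupling misalignment.
Further upstream: the secondary gearbox cavitation, the outlet pump misalignment.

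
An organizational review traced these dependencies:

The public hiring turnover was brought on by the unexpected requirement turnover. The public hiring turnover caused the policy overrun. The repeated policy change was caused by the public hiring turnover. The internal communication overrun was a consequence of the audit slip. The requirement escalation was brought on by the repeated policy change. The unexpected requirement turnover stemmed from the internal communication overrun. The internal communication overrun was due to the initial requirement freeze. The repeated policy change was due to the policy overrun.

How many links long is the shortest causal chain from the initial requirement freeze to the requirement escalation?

Shortest chain: the initial requirement freeze → the internal communication overrun → the unexpected requirement turnover → the public hiring turnover → the repeated policy change → the requirement escalation.

5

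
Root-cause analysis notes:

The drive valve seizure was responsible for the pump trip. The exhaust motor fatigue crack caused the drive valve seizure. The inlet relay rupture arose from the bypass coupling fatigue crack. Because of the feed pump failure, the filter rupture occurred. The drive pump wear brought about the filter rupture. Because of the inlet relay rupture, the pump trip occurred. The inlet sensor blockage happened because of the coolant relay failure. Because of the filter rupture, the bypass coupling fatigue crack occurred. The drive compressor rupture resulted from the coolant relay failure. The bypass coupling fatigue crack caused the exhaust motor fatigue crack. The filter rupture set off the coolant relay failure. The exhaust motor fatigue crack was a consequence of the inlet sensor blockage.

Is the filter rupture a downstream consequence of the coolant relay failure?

The coolant relay failure leads to the inlet sensor blockage, the exhaust motor fatigue crack, the drive valve seizure, the drive compressor rupture, the pump trip; the filter rupture is not among them.

No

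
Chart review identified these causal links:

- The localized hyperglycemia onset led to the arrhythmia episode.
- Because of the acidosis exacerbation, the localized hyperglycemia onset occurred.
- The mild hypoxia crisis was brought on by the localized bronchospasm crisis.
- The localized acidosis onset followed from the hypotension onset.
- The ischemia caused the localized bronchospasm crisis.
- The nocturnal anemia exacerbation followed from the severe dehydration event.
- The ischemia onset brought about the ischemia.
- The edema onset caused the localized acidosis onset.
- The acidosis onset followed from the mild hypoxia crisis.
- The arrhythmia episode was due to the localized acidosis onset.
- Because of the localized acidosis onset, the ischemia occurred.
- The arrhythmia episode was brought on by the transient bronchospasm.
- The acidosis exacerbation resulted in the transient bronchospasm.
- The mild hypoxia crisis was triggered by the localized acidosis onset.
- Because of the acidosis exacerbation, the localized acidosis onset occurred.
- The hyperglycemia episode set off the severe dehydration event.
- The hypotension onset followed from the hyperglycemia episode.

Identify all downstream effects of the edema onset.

the acidosis onset, the arrhythmia episode, the ischemia, the localized acidosis onset, the localized bronchospasm crisis, the mild hypoxia crisis

Direct effects: the localized acidosis onset.
2 steps out: the ischemia, the arrhythmia episode, the mild hypoxia crisis.
3 steps out: the localized bronchospasm crisis, the acidosis onset.
Not reachable from it: the hyperglycemia episode, the hypotension onset, the ischemia onset, the acidosis exacerbation, the severe dehydration event, the transient bronchospasm, the localized hyperglycemia onset, the nocturnal anemia exacerbation.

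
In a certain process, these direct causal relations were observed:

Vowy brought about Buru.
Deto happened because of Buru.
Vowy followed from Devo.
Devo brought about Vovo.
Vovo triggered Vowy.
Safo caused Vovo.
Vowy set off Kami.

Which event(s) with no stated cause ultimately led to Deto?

Tracing upstream from Deto: Deto ← Buru ← Vowy ← Devo.
A separate upstream branch: Deto ← Buru ← Vowy ← Vovo ← Safo.
Each of those chain origins has no stated cause.

Devo, Safo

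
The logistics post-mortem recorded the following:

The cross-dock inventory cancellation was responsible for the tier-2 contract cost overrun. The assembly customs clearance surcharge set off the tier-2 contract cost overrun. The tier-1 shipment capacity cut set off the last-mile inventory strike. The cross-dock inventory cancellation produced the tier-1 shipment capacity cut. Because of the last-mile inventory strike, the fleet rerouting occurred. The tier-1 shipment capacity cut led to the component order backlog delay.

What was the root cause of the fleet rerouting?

Tracing upstream from the fleet rerouting: the fleet rerouting ← the last-mile inventory strike ← the tier-1 shipment capacity cut ← the cross-dock inventory cancellation.
The cross-dock inventory cancellation has no stated cause, so it is the root.

the cross-dock inventory cancellation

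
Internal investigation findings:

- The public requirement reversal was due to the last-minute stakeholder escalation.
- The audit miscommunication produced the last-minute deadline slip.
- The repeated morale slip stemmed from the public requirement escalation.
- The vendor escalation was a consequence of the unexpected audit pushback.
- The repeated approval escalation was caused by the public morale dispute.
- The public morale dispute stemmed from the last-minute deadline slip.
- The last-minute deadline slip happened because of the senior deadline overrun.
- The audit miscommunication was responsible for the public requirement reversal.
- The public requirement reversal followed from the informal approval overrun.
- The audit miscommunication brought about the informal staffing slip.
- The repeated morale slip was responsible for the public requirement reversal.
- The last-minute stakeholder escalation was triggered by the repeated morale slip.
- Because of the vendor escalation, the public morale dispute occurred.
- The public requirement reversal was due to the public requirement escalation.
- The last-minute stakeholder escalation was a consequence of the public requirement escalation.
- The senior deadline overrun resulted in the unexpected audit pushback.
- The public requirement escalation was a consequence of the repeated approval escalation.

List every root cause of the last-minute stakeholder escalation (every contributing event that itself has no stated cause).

Tracing upstream from the last-minute stakeholder escalation: the last-minute stakeholder escalation ← the public requirement escalation ← the repeated approval escalation ← the public morale dispute ← the last-minute deadline slip ← the senior deadline overrun.
A separate upstream branch: the last-minute stakeholder escalation ← the public requirement escalation ← the repeated approval escalation ← the public morale dispute ← the last-minute deadline slip ← the audit miscommunication.
Each of those chain origins has no stated cause.

the audit miscommunication, the senior deadline overrun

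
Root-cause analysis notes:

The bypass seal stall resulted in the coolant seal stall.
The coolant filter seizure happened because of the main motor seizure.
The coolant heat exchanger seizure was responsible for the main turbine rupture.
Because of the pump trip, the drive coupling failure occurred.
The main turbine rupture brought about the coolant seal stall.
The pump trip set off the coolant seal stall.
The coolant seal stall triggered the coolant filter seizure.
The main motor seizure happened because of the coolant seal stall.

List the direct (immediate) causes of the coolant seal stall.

Upstream contributors include the coolant heat exchanger seizure, but only the bypass seal stall, the main turbine rupture, the pump trip feed directly into the coolant seal stall.

the bypass seal stall, the main turbine rupture, the pump trip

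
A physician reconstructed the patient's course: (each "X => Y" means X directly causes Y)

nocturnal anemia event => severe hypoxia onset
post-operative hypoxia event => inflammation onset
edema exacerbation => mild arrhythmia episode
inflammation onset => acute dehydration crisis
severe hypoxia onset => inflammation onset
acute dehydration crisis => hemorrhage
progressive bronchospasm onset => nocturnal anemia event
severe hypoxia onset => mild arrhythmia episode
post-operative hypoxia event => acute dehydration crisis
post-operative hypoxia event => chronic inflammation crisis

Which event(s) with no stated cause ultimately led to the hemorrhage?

Tracing upstream from the hemorrhage: the hemorrhage ← the acute dehydration crisis ← the post-operative hypoxia event.
A separate upstream branch: the hemorrhage ← the acute dehydration crisis ← the inflammation onset ← the severe hypoxia onset ← the nocturnal anemia event ← the progressive bronchospasm onset.
Each of those chain origins has no stated cause.

the post-operative hypoxia event, the progressive bronchospasm onset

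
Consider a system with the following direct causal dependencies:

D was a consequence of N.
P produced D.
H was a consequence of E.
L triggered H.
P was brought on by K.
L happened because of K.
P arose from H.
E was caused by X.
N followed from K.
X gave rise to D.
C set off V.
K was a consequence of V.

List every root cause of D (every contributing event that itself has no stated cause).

Tracing upstream from D: D ← X.
A separate upstream branch: D ← N ← K ← V ← C.
Each of those chain origins has no stated cause.

C, X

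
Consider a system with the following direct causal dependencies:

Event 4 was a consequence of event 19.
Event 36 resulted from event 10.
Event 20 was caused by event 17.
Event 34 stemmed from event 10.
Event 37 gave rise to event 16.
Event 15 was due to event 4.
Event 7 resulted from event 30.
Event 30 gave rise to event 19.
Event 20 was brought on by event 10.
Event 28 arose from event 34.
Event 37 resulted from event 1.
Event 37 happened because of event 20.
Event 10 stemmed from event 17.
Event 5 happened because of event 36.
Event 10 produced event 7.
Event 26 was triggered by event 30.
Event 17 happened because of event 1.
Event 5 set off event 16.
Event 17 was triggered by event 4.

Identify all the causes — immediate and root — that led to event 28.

Immediate cause of event 28: event 34.
Further upstream: event 30, event 19, event 1, event 4, event 17, event 10.

event 1, event 10, event 17, event 19, event 30, event 34, event 4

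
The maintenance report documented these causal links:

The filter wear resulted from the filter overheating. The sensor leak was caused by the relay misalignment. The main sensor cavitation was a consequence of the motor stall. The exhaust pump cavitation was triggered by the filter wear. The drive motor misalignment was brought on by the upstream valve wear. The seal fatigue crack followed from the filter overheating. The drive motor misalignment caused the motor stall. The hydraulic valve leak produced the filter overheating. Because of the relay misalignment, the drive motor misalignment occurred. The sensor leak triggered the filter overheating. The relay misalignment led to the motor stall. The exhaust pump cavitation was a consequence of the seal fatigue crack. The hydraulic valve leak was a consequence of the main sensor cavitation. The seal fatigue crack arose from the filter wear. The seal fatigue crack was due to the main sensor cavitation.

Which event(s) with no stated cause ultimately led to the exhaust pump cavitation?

Tracing upstream from the exhaust pump cavitation: the exhaust pump cavitation ← the filter wear ← the filter overheating ← the sensor leak ← the relay misalignment.
A separate upstream branch: the exhaust pump cavitation ← the seal fatigue crack ← the main sensor cavitation ← the motor stall ← the drive motor misalignment ← the upstream valve wear.
Each of those chain origins has no stated cause.

the relay misalignment, the upstream valve wear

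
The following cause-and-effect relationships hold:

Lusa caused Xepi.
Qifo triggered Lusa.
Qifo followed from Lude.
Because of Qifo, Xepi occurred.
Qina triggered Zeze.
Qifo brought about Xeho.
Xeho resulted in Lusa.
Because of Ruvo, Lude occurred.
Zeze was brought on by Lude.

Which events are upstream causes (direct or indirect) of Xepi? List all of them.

Lude, Lusa, Qifo, Ruvo, Xeho

Immediate causes of Xepi: Qifo, Lusa.
Further upstream: Ruvo, Lude, Xeho.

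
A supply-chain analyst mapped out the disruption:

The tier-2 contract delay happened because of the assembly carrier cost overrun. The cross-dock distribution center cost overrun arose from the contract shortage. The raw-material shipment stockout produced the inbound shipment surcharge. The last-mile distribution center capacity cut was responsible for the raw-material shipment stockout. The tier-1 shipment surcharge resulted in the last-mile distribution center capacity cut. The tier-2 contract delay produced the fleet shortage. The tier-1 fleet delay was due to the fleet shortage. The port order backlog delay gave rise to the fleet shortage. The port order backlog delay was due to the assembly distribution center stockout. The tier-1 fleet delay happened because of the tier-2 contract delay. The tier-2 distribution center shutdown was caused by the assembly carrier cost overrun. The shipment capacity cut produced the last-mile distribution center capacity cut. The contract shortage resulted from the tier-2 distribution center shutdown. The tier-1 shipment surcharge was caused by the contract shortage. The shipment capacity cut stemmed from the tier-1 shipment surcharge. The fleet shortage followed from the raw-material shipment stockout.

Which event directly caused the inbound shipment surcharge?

Upstream contributors include the assembly carrier cost overrun, the tier-2 distribution center shutdown, the contract shortage, the tier-1 shipment surcharge, the shipment capacity cut, the last-mile distribution center capacity cut, but only the raw-material shipment stockout feeds directly into the inbound shipment surcharge.

the raw-material shipment stockout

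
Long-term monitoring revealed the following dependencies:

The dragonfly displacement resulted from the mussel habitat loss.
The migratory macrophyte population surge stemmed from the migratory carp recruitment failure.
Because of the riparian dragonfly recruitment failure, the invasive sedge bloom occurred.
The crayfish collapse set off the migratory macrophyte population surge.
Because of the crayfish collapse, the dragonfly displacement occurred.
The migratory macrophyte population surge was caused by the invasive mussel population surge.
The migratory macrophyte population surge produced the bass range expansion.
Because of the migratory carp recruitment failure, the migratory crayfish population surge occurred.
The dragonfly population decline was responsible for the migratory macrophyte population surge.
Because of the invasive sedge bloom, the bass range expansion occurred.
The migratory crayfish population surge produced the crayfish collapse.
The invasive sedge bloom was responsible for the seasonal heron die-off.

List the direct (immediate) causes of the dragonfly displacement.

the crayfish collapse, the mussel habitat loss

Upstream contributors include the migratory carp recruitment failure, the migratory crayfish population surge, but only the crayfish collapse, the mussel habitat loss feed directly into the dragonfly displacement.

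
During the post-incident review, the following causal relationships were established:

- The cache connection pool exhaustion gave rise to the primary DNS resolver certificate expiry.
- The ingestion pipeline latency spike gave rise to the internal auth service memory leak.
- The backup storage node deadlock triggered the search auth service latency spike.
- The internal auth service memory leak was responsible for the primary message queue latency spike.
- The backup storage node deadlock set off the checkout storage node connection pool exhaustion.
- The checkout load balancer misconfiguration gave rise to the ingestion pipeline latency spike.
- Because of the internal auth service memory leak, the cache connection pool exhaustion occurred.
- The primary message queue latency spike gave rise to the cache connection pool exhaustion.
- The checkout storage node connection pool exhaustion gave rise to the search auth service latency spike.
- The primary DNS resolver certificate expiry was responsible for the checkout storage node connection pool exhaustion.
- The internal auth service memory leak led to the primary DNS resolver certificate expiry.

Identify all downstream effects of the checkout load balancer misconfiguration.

the cache connection pool exhaustion, the checkout storage node connection pool exhaustion, the ingestion pipeline latency spike, the internal auth service memory leak, the primary DNS resolver certificate expiry, the primary message queue latency spike, the search auth service latency spike

Direct effects: the ingestion pipeline latency spike.
2 steps out: the internal auth service memory leak.
3 steps out: the primary message queue latency spike, the cache connection pool exhaustion, the primary DNS resolver certificate expiry.
4 steps out: the checkout storage node connection pool exhaustion.
5 steps out: the search auth service latency spike.
Not reachable from it: the backup storage node deadlock.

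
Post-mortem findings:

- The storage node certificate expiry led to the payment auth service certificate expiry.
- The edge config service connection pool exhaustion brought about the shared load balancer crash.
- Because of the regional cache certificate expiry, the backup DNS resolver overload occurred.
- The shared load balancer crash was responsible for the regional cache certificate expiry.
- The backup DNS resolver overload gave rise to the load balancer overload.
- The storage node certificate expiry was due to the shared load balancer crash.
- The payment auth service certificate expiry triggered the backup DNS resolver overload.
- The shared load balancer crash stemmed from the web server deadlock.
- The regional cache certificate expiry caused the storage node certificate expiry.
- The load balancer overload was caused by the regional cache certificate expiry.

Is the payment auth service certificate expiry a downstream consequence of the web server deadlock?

There is a causal chain: the web server deadlock → the shared load balancer crash → the storage node certificate expiry → the payment auth service certificate expiry.

Yes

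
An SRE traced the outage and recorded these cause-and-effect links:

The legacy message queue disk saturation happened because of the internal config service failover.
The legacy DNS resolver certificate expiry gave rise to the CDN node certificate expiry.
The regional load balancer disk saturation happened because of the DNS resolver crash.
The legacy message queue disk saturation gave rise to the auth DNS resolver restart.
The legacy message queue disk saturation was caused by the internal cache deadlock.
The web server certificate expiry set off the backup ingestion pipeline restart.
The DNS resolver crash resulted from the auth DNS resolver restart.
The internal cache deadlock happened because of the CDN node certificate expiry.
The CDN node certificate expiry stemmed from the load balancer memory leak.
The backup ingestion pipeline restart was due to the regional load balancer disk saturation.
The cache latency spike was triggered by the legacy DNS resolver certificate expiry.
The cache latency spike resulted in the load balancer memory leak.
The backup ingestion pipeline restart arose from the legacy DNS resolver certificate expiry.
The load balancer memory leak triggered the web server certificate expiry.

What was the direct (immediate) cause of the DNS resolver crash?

the auth DNS resolver restart

Upstream contributors include the legacy DNS resolver certificate expiry, the cache latency spike, the load balancer memory leak, the CDN node certificate expiry, the internal cache deadlock, the legacy message queue disk saturation, the internal config service failover, but only the auth DNS resolver restart feeds directly into the DNS resolver crash.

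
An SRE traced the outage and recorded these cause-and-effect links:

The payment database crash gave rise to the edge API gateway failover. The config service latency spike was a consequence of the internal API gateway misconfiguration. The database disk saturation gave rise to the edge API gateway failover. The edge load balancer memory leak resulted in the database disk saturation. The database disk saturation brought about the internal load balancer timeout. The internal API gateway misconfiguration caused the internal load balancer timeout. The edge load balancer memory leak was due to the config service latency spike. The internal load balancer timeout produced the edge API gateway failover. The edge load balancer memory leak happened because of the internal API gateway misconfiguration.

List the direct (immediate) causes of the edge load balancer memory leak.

the config service latency spike, the internal API gateway misconfiguration

the config service latency spike, the internal API gateway misconfiguration → the edge load balancer memory leak with nothing further upstream stated.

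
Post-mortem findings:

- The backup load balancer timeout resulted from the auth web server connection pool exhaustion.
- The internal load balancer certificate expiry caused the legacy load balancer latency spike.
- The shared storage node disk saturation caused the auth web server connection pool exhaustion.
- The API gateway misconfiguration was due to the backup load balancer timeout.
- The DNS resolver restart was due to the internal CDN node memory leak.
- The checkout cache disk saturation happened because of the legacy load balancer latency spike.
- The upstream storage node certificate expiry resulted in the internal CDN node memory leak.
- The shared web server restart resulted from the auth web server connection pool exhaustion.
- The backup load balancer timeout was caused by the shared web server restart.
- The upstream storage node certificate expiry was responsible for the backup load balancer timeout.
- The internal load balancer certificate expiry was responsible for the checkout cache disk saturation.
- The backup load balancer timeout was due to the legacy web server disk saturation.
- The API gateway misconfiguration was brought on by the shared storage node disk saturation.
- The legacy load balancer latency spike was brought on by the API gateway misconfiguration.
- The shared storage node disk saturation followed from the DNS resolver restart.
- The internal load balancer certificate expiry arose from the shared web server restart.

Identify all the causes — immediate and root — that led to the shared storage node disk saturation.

Immediate cause of the shared storage node disk saturation: the DNS resolver restart.
Further upstream: the upstream storage node certificate expiry, the internal CDN node memory leak.

the DNS resolver restart, the internal CDN node memory leak, the upstream storage node certificate expiry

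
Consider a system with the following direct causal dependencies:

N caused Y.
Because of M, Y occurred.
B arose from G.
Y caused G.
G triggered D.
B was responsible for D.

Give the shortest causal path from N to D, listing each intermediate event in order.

N → Y → G → D

N → Y
Y → G
G → D
Length: 3 steps.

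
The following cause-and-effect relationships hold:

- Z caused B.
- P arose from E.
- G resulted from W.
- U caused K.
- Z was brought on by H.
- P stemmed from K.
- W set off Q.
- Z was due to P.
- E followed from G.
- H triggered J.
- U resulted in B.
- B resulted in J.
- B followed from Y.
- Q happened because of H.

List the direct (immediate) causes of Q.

H, W

H, W → Q with nothing further upstream stated.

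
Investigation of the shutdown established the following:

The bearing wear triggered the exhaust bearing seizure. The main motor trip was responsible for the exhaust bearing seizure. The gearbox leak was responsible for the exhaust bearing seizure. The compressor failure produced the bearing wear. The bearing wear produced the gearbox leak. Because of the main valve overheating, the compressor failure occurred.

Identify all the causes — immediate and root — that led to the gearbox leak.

Immediate cause of the gearbox leak: the bearing wear.
Further upstream: the main valve overheating, the compressor failure.

the bearing wear, the compressor failure, the main valve overheating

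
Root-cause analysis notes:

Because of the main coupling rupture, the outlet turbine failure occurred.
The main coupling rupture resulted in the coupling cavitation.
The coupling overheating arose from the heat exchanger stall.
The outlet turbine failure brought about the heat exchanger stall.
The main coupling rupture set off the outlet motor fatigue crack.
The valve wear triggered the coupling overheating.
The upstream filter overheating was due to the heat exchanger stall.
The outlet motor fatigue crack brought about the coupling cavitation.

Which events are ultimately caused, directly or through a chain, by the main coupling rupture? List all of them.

the coupling cavitation, the coupling overheating, the heat exchanger stall, the outlet motor fatigue crack, the outlet turbine failure, the upstream filter overheating

Direct effects: the outlet turbine failure, the outlet motor fatigue crack, the coupling cavitation.
2 steps out: the heat exchanger stall.
3 steps out: the coupling overheating, the upstream filter overheating.
Not reachable from it: the valve wear.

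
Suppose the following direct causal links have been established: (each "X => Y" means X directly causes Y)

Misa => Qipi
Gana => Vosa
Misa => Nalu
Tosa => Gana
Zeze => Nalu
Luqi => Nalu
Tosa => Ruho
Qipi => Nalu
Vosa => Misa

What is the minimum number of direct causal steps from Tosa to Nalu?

4

Shortest chain: Tosa → Gana → Vosa → Misa → Nalu.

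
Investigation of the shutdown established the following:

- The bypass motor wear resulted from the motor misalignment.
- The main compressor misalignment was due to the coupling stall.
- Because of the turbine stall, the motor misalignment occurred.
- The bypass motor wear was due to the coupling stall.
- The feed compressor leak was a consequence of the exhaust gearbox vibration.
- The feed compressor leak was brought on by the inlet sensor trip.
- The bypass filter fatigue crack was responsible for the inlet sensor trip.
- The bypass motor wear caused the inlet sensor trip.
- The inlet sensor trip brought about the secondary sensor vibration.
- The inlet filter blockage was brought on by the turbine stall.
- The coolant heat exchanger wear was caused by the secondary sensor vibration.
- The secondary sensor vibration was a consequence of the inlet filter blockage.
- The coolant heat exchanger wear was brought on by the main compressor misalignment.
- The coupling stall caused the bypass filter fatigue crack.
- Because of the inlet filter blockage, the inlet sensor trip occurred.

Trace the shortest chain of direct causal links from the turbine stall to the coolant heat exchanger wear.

the turbine stall → the inlet filter blockage → the secondary sensor vibration → the coolant heat exchanger wear

the turbine stall → the inlet filter blockage
the inlet filter blockage → the secondary sensor vibration
the secondary sensor vibration → the coolant heat exchanger wear
Length: 3 steps.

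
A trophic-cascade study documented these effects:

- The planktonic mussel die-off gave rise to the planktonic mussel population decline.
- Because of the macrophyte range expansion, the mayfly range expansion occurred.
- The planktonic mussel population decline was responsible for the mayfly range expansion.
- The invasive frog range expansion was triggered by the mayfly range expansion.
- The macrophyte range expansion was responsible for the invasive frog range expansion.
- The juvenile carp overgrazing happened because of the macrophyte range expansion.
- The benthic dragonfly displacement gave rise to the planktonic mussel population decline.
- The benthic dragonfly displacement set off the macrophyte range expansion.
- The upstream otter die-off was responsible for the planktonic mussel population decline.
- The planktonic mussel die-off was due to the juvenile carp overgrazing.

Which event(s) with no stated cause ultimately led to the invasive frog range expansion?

the benthic dragonfly displacement, the upstream otter die-off

Tracing upstream from the invasive frog range expansion: the invasive frog range expansion ← the macrophyte range expansion ← the benthic dragonfly displacement.
A separate upstream branch: the invasive frog range expansion ← the mayfly range expansion ← the planktonic mussel population decline ← the upstream otter die-off.
Each of those chain origins has no stated cause.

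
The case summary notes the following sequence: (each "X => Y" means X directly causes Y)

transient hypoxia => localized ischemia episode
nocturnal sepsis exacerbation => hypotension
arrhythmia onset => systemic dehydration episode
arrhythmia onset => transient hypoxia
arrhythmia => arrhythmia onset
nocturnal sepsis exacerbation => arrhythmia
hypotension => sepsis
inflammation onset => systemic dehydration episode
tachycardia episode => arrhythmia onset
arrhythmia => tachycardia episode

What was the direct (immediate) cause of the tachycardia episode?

Upstream contributors include the nocturnal sepsis exacerbation, but only the arrhythmia feeds directly into the tachycardia episode.

the arrhythmia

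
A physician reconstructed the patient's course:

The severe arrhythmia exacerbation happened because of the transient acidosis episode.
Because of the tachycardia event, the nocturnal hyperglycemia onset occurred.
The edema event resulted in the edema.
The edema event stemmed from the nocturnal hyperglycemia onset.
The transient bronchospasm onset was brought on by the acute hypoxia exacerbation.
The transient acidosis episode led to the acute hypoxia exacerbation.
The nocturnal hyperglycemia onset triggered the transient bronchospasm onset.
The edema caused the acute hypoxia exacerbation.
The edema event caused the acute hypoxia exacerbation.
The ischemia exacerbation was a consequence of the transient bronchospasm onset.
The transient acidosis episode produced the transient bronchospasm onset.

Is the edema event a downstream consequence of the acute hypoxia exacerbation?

The acute hypoxia exacerbation leads to the transient bronchospasm onset, the ischemia exacerbation; the edema event is not among them.

No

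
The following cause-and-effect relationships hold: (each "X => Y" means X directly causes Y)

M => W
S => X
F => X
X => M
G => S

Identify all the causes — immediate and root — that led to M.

F, G, S, X

Immediate cause of M: X.
Further upstream: G, S, F.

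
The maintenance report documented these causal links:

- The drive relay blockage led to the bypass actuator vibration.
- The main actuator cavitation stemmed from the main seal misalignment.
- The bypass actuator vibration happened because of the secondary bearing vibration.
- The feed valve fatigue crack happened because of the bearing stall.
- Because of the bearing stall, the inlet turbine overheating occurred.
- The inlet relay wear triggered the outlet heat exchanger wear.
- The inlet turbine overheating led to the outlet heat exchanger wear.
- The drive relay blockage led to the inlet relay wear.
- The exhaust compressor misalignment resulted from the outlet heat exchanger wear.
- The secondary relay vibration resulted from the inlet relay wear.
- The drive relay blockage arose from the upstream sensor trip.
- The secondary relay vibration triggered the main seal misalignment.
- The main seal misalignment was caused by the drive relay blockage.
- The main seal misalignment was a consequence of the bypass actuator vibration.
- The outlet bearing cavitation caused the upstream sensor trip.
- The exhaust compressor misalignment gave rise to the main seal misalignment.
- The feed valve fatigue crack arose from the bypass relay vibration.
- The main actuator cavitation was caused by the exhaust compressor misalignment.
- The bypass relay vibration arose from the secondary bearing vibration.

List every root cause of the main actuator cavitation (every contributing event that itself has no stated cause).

the bearing stall, the outlet bearing cavitation, the secondary bearing vibration

Tracing upstream from the main actuator cavitation: the main actuator cavitation ← the main seal misalignment ← the bypass actuator vibration ← the secondary bearing vibration.
A separate upstream branch: the main actuator cavitation ← the main seal misalignment ← the drive relay blockage ← the upstream sensor trip ← the outlet bearing cavitation.
A separate upstream branch: the main actuator cavitation ← the exhaust compressor misalignment ← the outlet heat exchanger wear ← the inlet turbine overheating ← the bearing stall.
Each of those chain origins has no stated cause.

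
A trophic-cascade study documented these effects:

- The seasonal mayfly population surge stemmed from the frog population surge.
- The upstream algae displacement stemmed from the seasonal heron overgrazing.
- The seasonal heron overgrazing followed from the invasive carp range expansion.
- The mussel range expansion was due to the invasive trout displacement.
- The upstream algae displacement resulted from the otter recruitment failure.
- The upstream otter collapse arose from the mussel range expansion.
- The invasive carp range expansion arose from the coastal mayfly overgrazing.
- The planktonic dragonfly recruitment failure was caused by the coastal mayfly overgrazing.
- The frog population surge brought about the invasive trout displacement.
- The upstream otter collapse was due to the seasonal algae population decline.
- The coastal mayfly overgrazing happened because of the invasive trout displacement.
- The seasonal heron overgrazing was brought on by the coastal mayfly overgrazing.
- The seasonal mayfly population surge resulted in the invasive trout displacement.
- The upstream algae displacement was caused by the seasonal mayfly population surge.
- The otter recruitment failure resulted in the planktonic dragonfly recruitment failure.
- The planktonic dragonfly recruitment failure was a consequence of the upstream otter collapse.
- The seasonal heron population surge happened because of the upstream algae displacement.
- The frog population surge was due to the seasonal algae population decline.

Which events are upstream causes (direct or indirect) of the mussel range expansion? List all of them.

the frog population surge, the invasive trout displacement, the seasonal algae population decline, the seasonal mayfly population surge

Immediate cause of the mussel range expansion: the invasive trout displacement.
Further upstream: the seasonal algae population decline, the frog population surge, the seasonal mayfly population surge.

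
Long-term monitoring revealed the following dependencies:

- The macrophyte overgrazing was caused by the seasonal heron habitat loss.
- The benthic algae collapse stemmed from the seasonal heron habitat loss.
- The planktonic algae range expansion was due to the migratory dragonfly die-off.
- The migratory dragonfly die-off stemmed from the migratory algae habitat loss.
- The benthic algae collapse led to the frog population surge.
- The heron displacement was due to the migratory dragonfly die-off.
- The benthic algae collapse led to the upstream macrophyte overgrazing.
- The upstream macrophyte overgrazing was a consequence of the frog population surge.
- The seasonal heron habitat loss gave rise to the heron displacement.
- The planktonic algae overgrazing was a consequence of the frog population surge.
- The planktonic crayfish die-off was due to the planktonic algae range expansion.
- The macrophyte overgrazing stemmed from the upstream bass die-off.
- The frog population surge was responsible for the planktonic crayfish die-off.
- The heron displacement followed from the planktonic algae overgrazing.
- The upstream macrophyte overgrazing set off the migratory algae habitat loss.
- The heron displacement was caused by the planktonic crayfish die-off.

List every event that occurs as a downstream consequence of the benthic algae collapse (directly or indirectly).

the frog population surge, the heron displacement, the migratory algae habitat loss, the migratory dragonfly die-off, the planktonic algae overgrazing, the planktonic algae range expansion, the planktonic crayfish die-off, the upstream macrophyte overgrazing

Direct effects: the frog population surge, the upstream macrophyte overgrazing.
2 steps out: the migratory algae habitat loss, the planktonic crayfish die-off, the planktonic algae overgrazing.
3 steps out: the migratory dragonfly die-off, the heron displacement.
4 steps out: the planktonic algae range expansion.
Not reachable from it: the seasonal heron habitat loss, the macrophyte overgrazing, the upstream bass die-off.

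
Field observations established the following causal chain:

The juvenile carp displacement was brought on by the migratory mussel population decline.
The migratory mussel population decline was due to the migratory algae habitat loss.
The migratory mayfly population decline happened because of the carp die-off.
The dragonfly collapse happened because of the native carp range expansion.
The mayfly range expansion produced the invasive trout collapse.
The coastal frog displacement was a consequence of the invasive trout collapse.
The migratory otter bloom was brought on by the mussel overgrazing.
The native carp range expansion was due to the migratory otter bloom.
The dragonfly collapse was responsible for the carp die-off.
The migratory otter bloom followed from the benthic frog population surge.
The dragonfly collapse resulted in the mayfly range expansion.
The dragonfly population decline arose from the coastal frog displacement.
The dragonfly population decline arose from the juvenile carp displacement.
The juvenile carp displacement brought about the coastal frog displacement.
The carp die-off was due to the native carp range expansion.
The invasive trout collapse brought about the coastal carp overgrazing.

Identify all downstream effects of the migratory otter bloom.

Direct effects: the native carp range expansion.
2 steps out: the dragonfly collapse, the carp die-off.
3 steps out: the mayfly range expansion, the migratory mayfly population decline.
4 steps out: the invasive trout collapse.
5 steps out: the coastal frog displacement, the coastal carp overgrazing.
6 steps out: the dragonfly population decline.
Not reachable from it: the migratory algae habitat loss, the benthic frog population surge, the mussel overgrazing, the migratory mussel population decline, the juvenile carp displacement.

the carp die-off, the coastal carp overgrazing, the coastal frog displacement, the dragonfly collapse, the dragonfly population decline, the invasive trout collapse, the mayfly range expansion, the migratory mayfly population decline, the native carp range expansion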